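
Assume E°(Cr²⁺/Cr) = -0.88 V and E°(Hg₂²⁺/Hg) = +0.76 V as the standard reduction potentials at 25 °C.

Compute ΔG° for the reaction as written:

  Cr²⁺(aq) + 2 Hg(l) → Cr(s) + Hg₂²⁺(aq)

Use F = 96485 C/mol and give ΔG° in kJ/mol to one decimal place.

+316.5 kJ/mol

As written, Cr²⁺/Cr is reduced (cathode) and Hg₂²⁺/Hg is oxidised (anode), so E°cell = (-0.88) − (+0.76) = -1.64 V.
Balancing electrons gives n = 2.
ΔG° = −nFE° = −(2)(96485)(-1.64) = 316,471 J = +316.5 kJ/mol.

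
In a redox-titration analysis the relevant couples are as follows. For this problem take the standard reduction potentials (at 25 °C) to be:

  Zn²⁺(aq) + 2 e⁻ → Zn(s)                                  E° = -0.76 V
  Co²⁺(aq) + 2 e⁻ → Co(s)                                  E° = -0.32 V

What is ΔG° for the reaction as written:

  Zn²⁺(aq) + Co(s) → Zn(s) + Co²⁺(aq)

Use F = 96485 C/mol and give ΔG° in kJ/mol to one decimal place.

As written, Zn²⁺/Zn is reduced (cathode) and Co²⁺/Co is oxidised (anode), so E°cell = (-0.76) − (-0.32) = -0.44 V.
Balancing electrons gives n = 2.
ΔG° = −nFE° = −(2)(96485)(-0.44) = 84,907 J = +84.9 kJ/mol.

+84.9 kJ/mol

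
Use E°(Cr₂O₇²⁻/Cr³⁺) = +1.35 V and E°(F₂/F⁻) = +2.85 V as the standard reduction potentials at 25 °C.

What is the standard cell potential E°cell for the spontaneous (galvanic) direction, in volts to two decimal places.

+1.50 V

The F₂/F⁻ couple has the higher reduction potential, so it is the cathode; Cr₂O₇²⁻/Cr³⁺ is oxidised at the anode.
E°cell = E°(cathode) − E°(anode) = (+2.85) − (+1.35) = +1.50 V.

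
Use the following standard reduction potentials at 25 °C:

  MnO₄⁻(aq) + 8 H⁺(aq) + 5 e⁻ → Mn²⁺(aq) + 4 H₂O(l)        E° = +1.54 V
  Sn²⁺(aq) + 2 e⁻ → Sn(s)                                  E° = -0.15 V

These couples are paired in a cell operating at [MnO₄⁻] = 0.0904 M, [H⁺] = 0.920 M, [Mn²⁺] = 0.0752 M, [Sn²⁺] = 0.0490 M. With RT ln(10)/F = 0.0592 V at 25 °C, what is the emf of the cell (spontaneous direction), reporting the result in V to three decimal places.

MnO₄⁻/Mn²⁺ is the cathode (higher E°), Sn²⁺/Sn the anode: E°cell = +1.54 − (-0.15) = +1.69 V, n = 10.
Overall: 2 MnO₄⁻(aq) + 16 H⁺(aq) + 5 Sn(s) → 2 Mn²⁺(aq) + 8 H₂O(l) + 5 Sn²⁺(aq)
Q = [Mn²⁺]^2·[Sn²⁺]^5 / ([MnO₄⁻]^2·[H⁺]^16); log Q = -6.130.
E = E° − (0.0592/n) log Q = +1.69 − (0.0592/10)(-6.130) = +1.726 V.

+1.726 V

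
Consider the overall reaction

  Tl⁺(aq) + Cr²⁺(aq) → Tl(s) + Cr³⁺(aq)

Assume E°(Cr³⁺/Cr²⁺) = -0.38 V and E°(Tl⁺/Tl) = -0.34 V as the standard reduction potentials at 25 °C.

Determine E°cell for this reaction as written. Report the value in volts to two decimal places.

+0.04 V

The Tl⁺/Tl couple has the higher reduction potential, so it is the cathode; Cr³⁺/Cr²⁺ is oxidised at the anode.
E°cell = E°(cathode) − E°(anode) = (-0.34) − (-0.38) = +0.04 V.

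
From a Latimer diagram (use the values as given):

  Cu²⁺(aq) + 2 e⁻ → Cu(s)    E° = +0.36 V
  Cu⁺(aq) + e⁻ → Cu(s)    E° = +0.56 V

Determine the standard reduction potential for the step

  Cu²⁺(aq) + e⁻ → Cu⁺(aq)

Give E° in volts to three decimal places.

+0.160 V

Sequential free energies add, so n₃E°₃ = n₁E°₁ + n₂E°₂.
With n₃ = 2, and the known step contributing 1×(+0.56) V, the unknown satisfies 1·E° = 2×(+0.36) − 1×(+0.56) = +0.160.
E° = +0.160 / 1 = +0.160 V.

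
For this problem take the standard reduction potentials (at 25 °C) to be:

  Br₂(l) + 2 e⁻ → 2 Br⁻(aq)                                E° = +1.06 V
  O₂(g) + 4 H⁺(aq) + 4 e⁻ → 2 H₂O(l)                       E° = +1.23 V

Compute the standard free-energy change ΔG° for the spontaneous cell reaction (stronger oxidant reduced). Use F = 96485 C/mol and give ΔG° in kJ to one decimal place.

O₂/H₂O (E° = +1.23 V) is the cathode; Br₂/Br⁻ (E° = +1.06 V) is the anode, so E°cell = +0.17 V.
Balancing electrons gives n = 4 (lcm of 4 and 2).
ΔG° = −nFE° = −(4)(96485)(+0.17) = -65,610 J = -65.6 kJ.

-65.6 kJ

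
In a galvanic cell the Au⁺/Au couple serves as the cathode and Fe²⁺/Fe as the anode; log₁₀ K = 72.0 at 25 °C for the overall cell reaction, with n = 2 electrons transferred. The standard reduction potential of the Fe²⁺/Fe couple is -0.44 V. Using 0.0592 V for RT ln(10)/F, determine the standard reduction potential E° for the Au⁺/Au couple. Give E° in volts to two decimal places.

+1.69 V

E°cell = (0.0592/n)·log K = (0.0592/2)(72.0) = +2.131 V.
Since Au⁺/Au is the cathode and Fe²⁺/Fe the anode, E°cell = E°(Au⁺/Au) − E°(Fe²⁺/Fe).
So E°(Au⁺/Au) = E°cell + E°(Fe²⁺/Fe) = +2.131 + (-0.44) = +1.69 V.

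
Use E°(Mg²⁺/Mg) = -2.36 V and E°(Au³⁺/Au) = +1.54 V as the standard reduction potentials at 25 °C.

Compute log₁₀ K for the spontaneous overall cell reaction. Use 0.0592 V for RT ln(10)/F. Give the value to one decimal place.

Cathode: Au³⁺/Au; anode: Mg²⁺/Mg. E°cell = +3.90 V, n = 6.
log K = nE°cell / 0.0592 = (6)(+3.90) / 0.0592 = 395.3.

395.3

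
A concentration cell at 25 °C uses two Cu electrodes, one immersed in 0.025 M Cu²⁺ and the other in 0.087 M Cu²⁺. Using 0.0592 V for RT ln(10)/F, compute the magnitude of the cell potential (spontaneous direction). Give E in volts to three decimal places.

For a concentration cell E°cell = 0. The 0.087 M side is the cathode (reduction is favoured where [Cu²⁺] is higher).
With n = 2, E = −(0.0592/2) log([Cu²⁺]ₐₙ/[Cu²⁺]꜀ₐₜ) = −(0.0592/2) log(0.025/0.087) = −(0.0592/2)(-0.542) = +0.016 V.

+0.016 V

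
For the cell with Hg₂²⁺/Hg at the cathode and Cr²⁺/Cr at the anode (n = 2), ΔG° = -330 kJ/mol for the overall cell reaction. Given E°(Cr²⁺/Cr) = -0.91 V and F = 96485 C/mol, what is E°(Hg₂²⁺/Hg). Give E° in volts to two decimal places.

E°cell = −ΔG°/(nF) = −(-330×10³)/((2)(96485)) = +1.710 V.
Since Hg₂²⁺/Hg is the cathode and Cr²⁺/Cr the anode, E°cell = E°(Hg₂²⁺/Hg) − E°(Cr²⁺/Cr).
So E°(Hg₂²⁺/Hg) = E°cell + E°(Cr²⁺/Cr) = +1.710 + (-0.91) = +0.80 V.

+0.80 V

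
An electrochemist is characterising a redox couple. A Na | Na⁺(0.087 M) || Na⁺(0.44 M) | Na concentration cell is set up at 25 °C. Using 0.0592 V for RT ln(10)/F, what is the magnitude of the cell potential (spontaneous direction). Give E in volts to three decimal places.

+0.042 V

For a concentration cell E°cell = 0. The 0.44 M side is the cathode (reduction is favoured where [Na⁺] is higher).
With n = 1, E = −(0.0592/1) log([Na⁺]ₐₙ/[Na⁺]꜀ₐₜ) = −(0.0592/1) log(0.087/0.44) = −(0.0592/1)(-0.704) = +0.042 V.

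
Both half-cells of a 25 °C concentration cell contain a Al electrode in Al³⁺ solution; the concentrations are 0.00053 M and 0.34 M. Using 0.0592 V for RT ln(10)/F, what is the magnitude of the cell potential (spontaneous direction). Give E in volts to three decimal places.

For a concentration cell E°cell = 0. The 0.34 M side is the cathode (reduction is favoured where [Al³⁺] is higher).
With n = 3, E = −(0.0592/3) log([Al³⁺]ₐₙ/[Al³⁺]꜀ₐₜ) = −(0.0592/3) log(0.00053/0.34) = −(0.0592/3)(-2.807) = +0.055 V.

+0.055 V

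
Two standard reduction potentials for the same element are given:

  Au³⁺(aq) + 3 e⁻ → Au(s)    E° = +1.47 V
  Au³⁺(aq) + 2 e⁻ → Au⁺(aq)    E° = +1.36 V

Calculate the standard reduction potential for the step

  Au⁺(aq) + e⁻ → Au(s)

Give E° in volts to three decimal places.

Sequential free energies add, so n₃E°₃ = n₁E°₁ + n₂E°₂.
With n₃ = 3, and the known step contributing 2×(+1.36) V, the unknown satisfies 1·E° = 3×(+1.47) − 2×(+1.36) = +1.690.
E° = +1.690 / 1 = +1.690 V.

+1.690 V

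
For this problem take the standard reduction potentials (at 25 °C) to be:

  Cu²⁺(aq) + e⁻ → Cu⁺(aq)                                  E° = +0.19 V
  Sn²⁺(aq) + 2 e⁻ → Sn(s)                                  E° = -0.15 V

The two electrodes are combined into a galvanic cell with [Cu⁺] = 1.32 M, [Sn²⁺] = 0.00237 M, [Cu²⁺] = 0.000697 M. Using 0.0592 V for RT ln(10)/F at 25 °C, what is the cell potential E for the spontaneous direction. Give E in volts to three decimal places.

+0.224 V

Cu²⁺/Cu⁺ is the cathode (higher E°), Sn²⁺/Sn the anode: E°cell = +0.19 − (-0.15) = +0.34 V, n = 2.
Overall: 2 Cu²⁺(aq) + Sn(s) → 2 Cu⁺(aq) + Sn²⁺(aq)
Q = [Cu⁺]^2·[Sn²⁺] / ([Cu²⁺]^2); log Q = 3.929.
E = E° − (0.0592/n) log Q = +0.34 − (0.0592/2)(3.929) = +0.224 V.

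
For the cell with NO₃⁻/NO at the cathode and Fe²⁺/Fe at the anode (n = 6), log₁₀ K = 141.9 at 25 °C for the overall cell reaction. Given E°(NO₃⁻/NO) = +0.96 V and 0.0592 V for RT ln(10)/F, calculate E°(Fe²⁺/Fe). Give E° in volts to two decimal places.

E°cell = (0.0592/n)·log K = (0.0592/6)(141.9) = +1.400 V.
Since NO₃⁻/NO is the cathode and Fe²⁺/Fe the anode, E°cell = E°(NO₃⁻/NO) − E°(Fe²⁺/Fe).
So E°(Fe²⁺/Fe) = E°(NO₃⁻/NO) − E°cell = (+0.96) − (+1.400) = -0.44 V.

-0.44 V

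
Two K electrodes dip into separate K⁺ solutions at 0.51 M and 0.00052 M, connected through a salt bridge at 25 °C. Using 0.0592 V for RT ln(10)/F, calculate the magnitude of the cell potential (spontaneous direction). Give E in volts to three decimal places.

For a concentration cell E°cell = 0. The 0.51 M side is the cathode (reduction is favoured where [K⁺] is higher).
With n = 1, E = −(0.0592/1) log([K⁺]ₐₙ/[K⁺]꜀ₐₜ) = −(0.0592/1) log(0.00052/0.51) = −(0.0592/1)(-2.992) = +0.177 V.

+0.177 V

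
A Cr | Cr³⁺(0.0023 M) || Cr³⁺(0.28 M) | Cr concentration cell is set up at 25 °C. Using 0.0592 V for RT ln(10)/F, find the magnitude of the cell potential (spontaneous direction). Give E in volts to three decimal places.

For a concentration cell E°cell = 0. The 0.28 M side is the cathode (reduction is favoured where [Cr³⁺] is higher).
With n = 3, E = −(0.0592/3) log([Cr³⁺]ₐₙ/[Cr³⁺]꜀ₐₜ) = −(0.0592/3) log(0.0023/0.28) = −(0.0592/3)(-2.085) = +0.041 V.

+0.041 V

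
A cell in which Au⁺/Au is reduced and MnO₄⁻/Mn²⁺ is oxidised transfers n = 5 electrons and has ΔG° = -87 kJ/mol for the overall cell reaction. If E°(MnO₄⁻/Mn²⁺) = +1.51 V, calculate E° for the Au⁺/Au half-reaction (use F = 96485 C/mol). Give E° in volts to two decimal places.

+1.69 V

E°cell = −ΔG°/(nF) = −(-87×10³)/((5)(96485)) = +0.180 V.
Since Au⁺/Au is the cathode and MnO₄⁻/Mn²⁺ the anode, E°cell = E°(Au⁺/Au) − E°(MnO₄⁻/Mn²⁺).
So E°(Au⁺/Au) = E°cell + E°(MnO₄⁻/Mn²⁺) = +0.180 + (+1.51) = +1.69 V.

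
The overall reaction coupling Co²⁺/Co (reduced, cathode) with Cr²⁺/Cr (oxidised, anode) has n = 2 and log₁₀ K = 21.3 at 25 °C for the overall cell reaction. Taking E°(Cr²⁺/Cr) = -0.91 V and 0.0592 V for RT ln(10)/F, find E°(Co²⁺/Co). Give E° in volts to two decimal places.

-0.28 V

E°cell = (0.0592/n)·log K = (0.0592/2)(21.3) = +0.630 V.
Since Co²⁺/Co is the cathode and Cr²⁺/Cr the anode, E°cell = E°(Co²⁺/Co) − E°(Cr²⁺/Cr).
So E°(Co²⁺/Co) = E°cell + E°(Cr²⁺/Cr) = +0.630 + (-0.91) = -0.28 V.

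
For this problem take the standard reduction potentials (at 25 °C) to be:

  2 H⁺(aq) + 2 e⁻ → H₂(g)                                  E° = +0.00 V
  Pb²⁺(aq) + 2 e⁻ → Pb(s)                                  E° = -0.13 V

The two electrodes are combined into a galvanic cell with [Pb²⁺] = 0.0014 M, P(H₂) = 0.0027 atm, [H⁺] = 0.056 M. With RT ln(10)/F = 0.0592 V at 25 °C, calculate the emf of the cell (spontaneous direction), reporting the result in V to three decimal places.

+0.216 V

H⁺/H₂ is the cathode (higher E°), Pb²⁺/Pb the anode: E°cell = +0.00 − (-0.13) = +0.13 V, n = 2.
Overall: 2 H⁺(aq) + Pb(s) → H₂(g) + Pb²⁺(aq)
Q = P(H₂)·[Pb²⁺] / ([H⁺]^2); log Q = -2.919.
E = E° − (0.0592/n) log Q = +0.13 − (0.0592/2)(-2.919) = +0.216 V.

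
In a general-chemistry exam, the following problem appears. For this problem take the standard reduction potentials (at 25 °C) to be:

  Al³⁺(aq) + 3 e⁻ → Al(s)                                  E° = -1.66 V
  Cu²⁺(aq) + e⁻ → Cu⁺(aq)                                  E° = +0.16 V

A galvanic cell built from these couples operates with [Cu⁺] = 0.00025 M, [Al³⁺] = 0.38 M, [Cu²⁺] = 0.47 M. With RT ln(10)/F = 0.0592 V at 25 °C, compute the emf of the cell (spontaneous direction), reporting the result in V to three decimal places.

+2.022 V

Cu²⁺/Cu⁺ is the cathode (higher E°), Al³⁺/Al the anode: E°cell = +0.16 − (-1.66) = +1.82 V, n = 3.
Overall: 3 Cu²⁺(aq) + Al(s) → 3 Cu⁺(aq) + Al³⁺(aq)
Q = [Cu⁺]^3·[Al³⁺] / ([Cu²⁺]^3); log Q = -10.243.
E = E° − (0.0592/n) log Q = +1.82 − (0.0592/3)(-10.243) = +2.022 V.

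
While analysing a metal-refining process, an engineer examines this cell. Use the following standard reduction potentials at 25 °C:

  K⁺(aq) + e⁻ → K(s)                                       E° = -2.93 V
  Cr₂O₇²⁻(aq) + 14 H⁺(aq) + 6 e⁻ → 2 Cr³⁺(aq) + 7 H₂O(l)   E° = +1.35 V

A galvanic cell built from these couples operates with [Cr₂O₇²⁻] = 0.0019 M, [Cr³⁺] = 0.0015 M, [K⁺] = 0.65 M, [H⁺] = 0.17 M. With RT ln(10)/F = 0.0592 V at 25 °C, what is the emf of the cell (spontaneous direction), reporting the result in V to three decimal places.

Cr₂O₇²⁻/Cr³⁺ is the cathode (higher E°), K⁺/K the anode: E°cell = +1.35 − (-2.93) = +4.28 V, n = 6.
Overall: Cr₂O₇²⁻(aq) + 14 H⁺(aq) + 6 K(s) → 2 Cr³⁺(aq) + 7 H₂O(l) + 6 K⁺(aq)
Q = [Cr³⁺]^2·[K⁺]^6 / ([Cr₂O₇²⁻]·[H⁺]^14); log Q = 6.725.
E = E° − (0.0592/n) log Q = +4.28 − (0.0592/6)(6.725) = +4.214 V.

+4.214 V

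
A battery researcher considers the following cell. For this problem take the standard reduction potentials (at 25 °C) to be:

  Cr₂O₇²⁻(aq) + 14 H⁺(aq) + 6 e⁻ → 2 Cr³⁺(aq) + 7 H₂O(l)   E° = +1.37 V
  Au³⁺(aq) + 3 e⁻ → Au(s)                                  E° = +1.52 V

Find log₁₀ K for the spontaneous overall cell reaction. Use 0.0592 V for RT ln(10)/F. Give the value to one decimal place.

Cathode: Au³⁺/Au; anode: Cr₂O₇²⁻/Cr³⁺. E°cell = +0.15 V, n = 6.
log K = nE°cell / 0.0592 = (6)(+0.15) / 0.0592 = 15.2.

15.2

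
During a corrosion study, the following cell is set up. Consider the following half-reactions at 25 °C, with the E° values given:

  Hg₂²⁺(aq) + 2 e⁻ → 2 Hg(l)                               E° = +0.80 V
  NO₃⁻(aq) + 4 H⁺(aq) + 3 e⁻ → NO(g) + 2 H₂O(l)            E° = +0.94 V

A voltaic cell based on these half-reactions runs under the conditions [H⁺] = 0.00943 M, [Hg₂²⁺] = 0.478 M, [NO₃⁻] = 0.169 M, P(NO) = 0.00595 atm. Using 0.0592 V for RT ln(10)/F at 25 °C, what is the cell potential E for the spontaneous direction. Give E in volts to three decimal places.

NO₃⁻/NO is the cathode (higher E°), Hg₂²⁺/Hg the anode: E°cell = +0.94 − (+0.80) = +0.14 V, n = 6.
Overall: 2 NO₃⁻(aq) + 8 H⁺(aq) + 6 Hg(l) → 2 NO(g) + 4 H₂O(l) + 3 Hg₂²⁺(aq)
Q = P(NO)^2·[Hg₂²⁺]^3 / ([NO₃⁻]^2·[H⁺]^8); log Q = 12.335.
E = E° − (0.0592/n) log Q = +0.14 − (0.0592/6)(12.335) = +0.018 V.

+0.018 V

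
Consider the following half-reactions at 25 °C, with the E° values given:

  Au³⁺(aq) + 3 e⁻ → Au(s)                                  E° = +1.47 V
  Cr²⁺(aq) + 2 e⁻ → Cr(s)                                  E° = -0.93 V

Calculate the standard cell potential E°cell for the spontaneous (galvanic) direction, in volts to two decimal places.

+2.40 V

The Au³⁺/Au couple has the higher reduction potential, so it is the cathode; Cr²⁺/Cr is oxidised at the anode.
E°cell = E°(cathode) − E°(anode) = (+1.47) − (-0.93) = +2.40 V.
Since E°cell > 0, the reaction is spontaneous under standard conditions.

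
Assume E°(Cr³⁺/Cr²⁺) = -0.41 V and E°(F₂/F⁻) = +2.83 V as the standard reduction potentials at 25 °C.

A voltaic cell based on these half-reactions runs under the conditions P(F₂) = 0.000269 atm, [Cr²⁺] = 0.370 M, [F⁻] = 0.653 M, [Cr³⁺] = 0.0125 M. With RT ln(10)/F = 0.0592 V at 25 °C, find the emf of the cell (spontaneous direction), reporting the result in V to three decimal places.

+3.232 V

F₂/F⁻ is the cathode (higher E°), Cr³⁺/Cr²⁺ the anode: E°cell = +2.83 − (-0.41) = +3.24 V, n = 2.
Overall: F₂(g) + 2 Cr²⁺(aq) → 2 F⁻(aq) + 2 Cr³⁺(aq)
Q = [F⁻]^2·[Cr³⁺]^2 / (P(F₂)·[Cr²⁺]^2); log Q = 0.257.
E = E° − (0.0592/n) log Q = +3.24 − (0.0592/2)(0.257) = +3.232 V.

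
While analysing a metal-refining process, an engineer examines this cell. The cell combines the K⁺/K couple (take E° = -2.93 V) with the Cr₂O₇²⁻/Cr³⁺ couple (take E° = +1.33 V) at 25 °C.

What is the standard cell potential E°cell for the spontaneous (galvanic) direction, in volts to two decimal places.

+4.26 V

The Cr₂O₇²⁻/Cr³⁺ couple has the higher reduction potential, so it is the cathode; K⁺/K is oxidised at the anode.
E°cell = E°(cathode) − E°(anode) = (+1.33) − (-2.93) = +4.26 V.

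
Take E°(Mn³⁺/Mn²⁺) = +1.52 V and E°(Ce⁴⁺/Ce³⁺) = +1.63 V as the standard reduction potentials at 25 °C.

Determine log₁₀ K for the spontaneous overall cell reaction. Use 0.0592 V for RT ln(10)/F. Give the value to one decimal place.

Cathode: Ce⁴⁺/Ce³⁺; anode: Mn³⁺/Mn²⁺. E°cell = +0.11 V, n = 1.
log K = nE°cell / 0.0592 = (1)(+0.11) / 0.0592 = 1.9.

1.9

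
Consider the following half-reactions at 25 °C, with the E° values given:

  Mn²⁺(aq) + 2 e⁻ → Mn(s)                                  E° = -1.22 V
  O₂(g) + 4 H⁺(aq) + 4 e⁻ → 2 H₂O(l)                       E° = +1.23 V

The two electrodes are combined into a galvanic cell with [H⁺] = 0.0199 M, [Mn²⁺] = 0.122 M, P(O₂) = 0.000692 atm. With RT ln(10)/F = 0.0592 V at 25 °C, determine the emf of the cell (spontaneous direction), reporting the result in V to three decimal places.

O₂/H₂O is the cathode (higher E°), Mn²⁺/Mn the anode: E°cell = +1.23 − (-1.22) = +2.45 V, n = 4.
Overall: O₂(g) + 4 H⁺(aq) + 2 Mn(s) → 2 H₂O(l) + 2 Mn²⁺(aq)
Q = [Mn²⁺]^2 / (P(O₂)·[H⁺]^4); log Q = 8.137.
E = E° − (0.0592/n) log Q = +2.45 − (0.0592/4)(8.137) = +2.330 V.

+2.330 V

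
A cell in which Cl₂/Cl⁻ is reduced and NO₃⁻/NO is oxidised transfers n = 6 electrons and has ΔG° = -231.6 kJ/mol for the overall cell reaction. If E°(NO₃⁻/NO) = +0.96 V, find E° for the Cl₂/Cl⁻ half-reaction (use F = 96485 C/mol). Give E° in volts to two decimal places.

+1.36 V

E°cell = −ΔG°/(nF) = −(-231.6×10³)/((6)(96485)) = +0.400 V.
Since Cl₂/Cl⁻ is the cathode and NO₃⁻/NO the anode, E°cell = E°(Cl₂/Cl⁻) − E°(NO₃⁻/NO).
So E°(Cl₂/Cl⁻) = E°cell + E°(NO₃⁻/NO) = +0.400 + (+0.96) = +1.36 V.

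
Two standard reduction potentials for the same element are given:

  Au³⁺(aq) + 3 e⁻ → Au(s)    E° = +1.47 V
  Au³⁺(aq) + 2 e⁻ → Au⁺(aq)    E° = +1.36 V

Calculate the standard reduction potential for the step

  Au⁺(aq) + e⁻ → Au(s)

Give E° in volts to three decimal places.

+1.690 V

Sequential free energies add, so n₃E°₃ = n₁E°₁ + n₂E°₂.
With n₃ = 3, and the known step contributing 2×(+1.36) V, the unknown satisfies 1·E° = 3×(+1.47) − 2×(+1.36) = +1.690.
E° = +1.690 / 1 = +1.690 V.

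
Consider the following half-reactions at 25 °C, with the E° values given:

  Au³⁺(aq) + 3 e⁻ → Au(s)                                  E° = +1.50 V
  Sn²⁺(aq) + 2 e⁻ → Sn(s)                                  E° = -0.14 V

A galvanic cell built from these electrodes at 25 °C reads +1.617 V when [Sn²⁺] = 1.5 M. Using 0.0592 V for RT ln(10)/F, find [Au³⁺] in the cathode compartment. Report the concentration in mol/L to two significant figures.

0.13 M

Au³⁺/Au is the cathode, Sn²⁺/Sn the anode: E°cell = +1.64 V, n = 6.
Overall reaction: 2 Au³⁺(aq) + 3 Sn(s) → 2 Au(s) + 3 Sn²⁺(aq); Q = [Sn²⁺]^3/[Au³⁺]^2.
From E = E° − (0.0592/n) log Q: log Q = (E° − E)·n/0.0592 = (+1.64 − (+1.617))·6/0.0592 = 2.3311.
So 2·log[Au³⁺] = 3·log(1.5) − log Q = 0.5283 − (2.3311) = -1.8028; log[Au³⁺] = -1.8028 / 2 = -0.9014; [Au³⁺] = 10^(-0.9014) ≈ 0.13 M.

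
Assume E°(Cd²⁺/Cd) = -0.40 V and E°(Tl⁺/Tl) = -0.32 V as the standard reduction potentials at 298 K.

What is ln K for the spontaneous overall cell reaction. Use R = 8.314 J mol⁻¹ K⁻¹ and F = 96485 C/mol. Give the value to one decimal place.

Cathode: Tl⁺/Tl; anode: Cd²⁺/Cd. E°cell = (-0.32) − (-0.40) = +0.08 V, with n = 2.
ΔG° = −nFE° = −RT ln K, so ln K = nFE°/(RT) = (2)(96485)(+0.08) / ((8.314)(298)) = 6.231.

6.2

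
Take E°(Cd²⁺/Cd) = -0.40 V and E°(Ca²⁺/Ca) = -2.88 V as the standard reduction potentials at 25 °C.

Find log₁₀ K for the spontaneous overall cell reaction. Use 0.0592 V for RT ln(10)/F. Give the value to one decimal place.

Cathode: Cd²⁺/Cd; anode: Ca²⁺/Ca. E°cell = +2.48 V, n = 2.
log K = nE°cell / 0.0592 = (2)(+2.48) / 0.0592 = 83.8.

83.8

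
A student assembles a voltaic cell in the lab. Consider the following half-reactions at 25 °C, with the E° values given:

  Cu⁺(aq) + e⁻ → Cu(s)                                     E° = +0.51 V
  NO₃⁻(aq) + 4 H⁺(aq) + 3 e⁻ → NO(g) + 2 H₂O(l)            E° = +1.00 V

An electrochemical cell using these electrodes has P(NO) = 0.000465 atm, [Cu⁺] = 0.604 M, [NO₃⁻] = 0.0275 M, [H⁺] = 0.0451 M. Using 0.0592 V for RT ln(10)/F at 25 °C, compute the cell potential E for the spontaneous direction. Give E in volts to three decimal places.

+0.432 V

NO₃⁻/NO is the cathode (higher E°), Cu⁺/Cu the anode: E°cell = +1.00 − (+0.51) = +0.49 V, n = 3.
Overall: NO₃⁻(aq) + 4 H⁺(aq) + 3 Cu(s) → NO(g) + 2 H₂O(l) + 3 Cu⁺(aq)
Q = P(NO)·[Cu⁺]^3 / ([NO₃⁻]·[H⁺]^4); log Q = 2.955.
E = E° − (0.0592/n) log Q = +0.49 − (0.0592/3)(2.955) = +0.432 V.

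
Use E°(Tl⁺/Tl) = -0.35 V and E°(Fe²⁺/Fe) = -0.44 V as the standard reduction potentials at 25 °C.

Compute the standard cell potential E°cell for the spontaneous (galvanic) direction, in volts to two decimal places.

The Tl⁺/Tl couple has the higher reduction potential, so it is the cathode; Fe²⁺/Fe is oxidised at the anode.
E°cell = E°(cathode) − E°(anode) = (-0.35) − (-0.44) = +0.09 V.
Since E°cell > 0, the reaction is spontaneous under standard conditions.

+0.09 V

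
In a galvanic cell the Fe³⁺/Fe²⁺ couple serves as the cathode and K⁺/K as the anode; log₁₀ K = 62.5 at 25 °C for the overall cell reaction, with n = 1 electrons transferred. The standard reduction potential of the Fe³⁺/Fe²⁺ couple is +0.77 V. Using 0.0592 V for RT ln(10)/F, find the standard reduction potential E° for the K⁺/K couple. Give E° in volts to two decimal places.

-2.93 V

E°cell = (0.0592/n)·log K = (0.0592/1)(62.5) = +3.700 V.
Since Fe³⁺/Fe²⁺ is the cathode and K⁺/K the anode, E°cell = E°(Fe³⁺/Fe²⁺) − E°(K⁺/K).
So E°(K⁺/K) = E°(Fe³⁺/Fe²⁺) − E°cell = (+0.77) − (+3.700) = -2.93 V.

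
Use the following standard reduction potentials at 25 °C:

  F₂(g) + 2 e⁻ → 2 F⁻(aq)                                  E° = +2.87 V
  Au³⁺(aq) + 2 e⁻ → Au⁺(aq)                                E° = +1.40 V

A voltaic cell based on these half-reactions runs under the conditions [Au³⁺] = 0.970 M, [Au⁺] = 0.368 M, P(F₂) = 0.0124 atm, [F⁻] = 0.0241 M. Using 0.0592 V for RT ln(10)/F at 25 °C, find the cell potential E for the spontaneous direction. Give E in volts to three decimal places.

F₂/F⁻ is the cathode (higher E°), Au³⁺/Au⁺ the anode: E°cell = +2.87 − (+1.40) = +1.47 V, n = 2.
Overall: F₂(g) + Au⁺(aq) → 2 F⁻(aq) + Au³⁺(aq)
Q = [F⁻]^2·[Au³⁺] / (P(F₂)·[Au⁺]); log Q = -0.908.
E = E° − (0.0592/n) log Q = +1.47 − (0.0592/2)(-0.908) = +1.497 V.

+1.497 V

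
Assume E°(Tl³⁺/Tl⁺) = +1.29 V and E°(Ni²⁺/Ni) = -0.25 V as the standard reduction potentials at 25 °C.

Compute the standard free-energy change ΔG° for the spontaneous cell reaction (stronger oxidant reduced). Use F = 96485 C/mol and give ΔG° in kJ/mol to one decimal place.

-297.2 kJ/mol

Tl³⁺/Tl⁺ (E° = +1.29 V) is the cathode; Ni²⁺/Ni (E° = -0.25 V) is the anode, so E°cell = +1.54 V.
Balancing electrons gives n = 2 (lcm of 2 and 2).
ΔG° = −nFE° = −(2)(96485)(+1.54) = -297,174 J = -297.2 kJ/mol.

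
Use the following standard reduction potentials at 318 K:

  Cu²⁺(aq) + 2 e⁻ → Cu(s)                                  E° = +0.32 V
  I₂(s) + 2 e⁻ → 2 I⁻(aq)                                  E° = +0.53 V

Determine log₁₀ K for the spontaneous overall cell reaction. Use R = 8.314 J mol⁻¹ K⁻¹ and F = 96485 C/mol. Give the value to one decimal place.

Cathode: I₂/I⁻; anode: Cu²⁺/Cu. E°cell = (+0.53) − (+0.32) = +0.21 V, with n = 2.
ΔG° = −nFE° = −RT ln K, so ln K = nFE°/(RT) = (2)(96485)(+0.21) / ((8.314)(318)) = 15.328.
log₁₀ K = 15.328 / ln 10 = 6.7.

6.7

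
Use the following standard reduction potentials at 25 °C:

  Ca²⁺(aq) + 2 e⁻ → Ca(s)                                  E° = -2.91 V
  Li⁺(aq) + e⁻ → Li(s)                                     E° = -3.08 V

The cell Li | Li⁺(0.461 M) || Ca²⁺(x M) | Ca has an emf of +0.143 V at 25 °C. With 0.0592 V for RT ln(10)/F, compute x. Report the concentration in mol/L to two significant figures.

0.026 M

Ca²⁺/Ca is the cathode, Li⁺/Li the anode: E°cell = +0.17 V, n = 2.
Overall reaction: Ca²⁺(aq) + 2 Li(s) → Ca(s) + 2 Li⁺(aq); Q = [Li⁺]^2/[Ca²⁺]^1.
From E = E° − (0.0592/n) log Q: log Q = (E° − E)·n/0.0592 = (+0.17 − (+0.143))·2/0.0592 = 0.9122.
So 1·log[Ca²⁺] = 2·log(0.461) − log Q = -0.6726 − (0.9122) = -1.5848; [Ca²⁺] = 10^(-1.5848) ≈ 0.026 M.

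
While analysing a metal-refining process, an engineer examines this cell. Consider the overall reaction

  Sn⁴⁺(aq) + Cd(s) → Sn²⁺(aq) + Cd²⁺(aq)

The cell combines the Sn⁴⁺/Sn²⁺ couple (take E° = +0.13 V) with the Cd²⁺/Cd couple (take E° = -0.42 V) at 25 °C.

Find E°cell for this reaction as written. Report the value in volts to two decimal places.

+0.55 V

The Sn⁴⁺/Sn²⁺ couple has the higher reduction potential, so it is the cathode; Cd²⁺/Cd is oxidised at the anode.
E°cell = E°(cathode) − E°(anode) = (+0.13) − (-0.42) = +0.55 V.
Since E°cell > 0, the reaction is spontaneous under standard conditions.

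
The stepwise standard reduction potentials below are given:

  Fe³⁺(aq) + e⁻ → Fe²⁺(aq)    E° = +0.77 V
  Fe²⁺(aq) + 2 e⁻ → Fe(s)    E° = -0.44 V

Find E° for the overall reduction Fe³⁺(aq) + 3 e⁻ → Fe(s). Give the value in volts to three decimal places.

-0.037 V

Standard free energies of sequential steps add: ΔG°₃ = ΔG°₁ + ΔG°₂, so n₃E°₃ = n₁E°₁ + n₂E°₂.
E°₃ = (1×+0.77 + 2×-0.44) / 3 = (-0.110) / 3 = -0.037 V.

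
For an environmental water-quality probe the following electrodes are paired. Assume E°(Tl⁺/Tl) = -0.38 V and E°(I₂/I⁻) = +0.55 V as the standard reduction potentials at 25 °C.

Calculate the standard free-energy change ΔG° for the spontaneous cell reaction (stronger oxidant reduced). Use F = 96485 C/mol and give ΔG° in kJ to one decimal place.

-179.5 kJ

I₂/I⁻ (E° = +0.55 V) is the cathode; Tl⁺/Tl (E° = -0.38 V) is the anode, so E°cell = +0.93 V.
Balancing electrons gives n = 2 (lcm of 2 and 1).
ΔG° = −nFE° = −(2)(96485)(+0.93) = -179,462 J = -179.5 kJ.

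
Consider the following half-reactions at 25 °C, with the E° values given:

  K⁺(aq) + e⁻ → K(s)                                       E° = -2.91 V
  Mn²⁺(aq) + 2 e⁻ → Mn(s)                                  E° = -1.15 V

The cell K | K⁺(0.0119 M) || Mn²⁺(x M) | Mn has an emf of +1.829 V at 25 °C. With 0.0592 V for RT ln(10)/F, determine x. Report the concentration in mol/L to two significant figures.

0.030 M

Mn²⁺/Mn is the cathode, K⁺/K the anode: E°cell = +1.76 V, n = 2.
Overall reaction: Mn²⁺(aq) + 2 K(s) → Mn(s) + 2 K⁺(aq); Q = [K⁺]^2/[Mn²⁺]^1.
From E = E° − (0.0592/n) log Q: log Q = (E° − E)·n/0.0592 = (+1.76 − (+1.829))·2/0.0592 = -2.3311.
So 1·log[Mn²⁺] = 2·log(0.0119) − log Q = -3.8489 − (-2.3311) = -1.5178; [Mn²⁺] = 10^(-1.5178) ≈ 0.030 M.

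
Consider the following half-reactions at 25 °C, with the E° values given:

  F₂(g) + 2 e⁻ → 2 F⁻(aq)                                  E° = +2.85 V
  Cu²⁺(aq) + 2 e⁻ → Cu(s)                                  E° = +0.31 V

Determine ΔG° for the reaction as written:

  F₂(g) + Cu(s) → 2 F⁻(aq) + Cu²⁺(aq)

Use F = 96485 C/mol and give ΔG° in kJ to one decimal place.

-490.1 kJ

As written, F₂/F⁻ is reduced (cathode) and Cu²⁺/Cu is oxidised (anode), so E°cell = (+2.85) − (+0.31) = +2.54 V.
Balancing electrons gives n = 2.
ΔG° = −nFE° = −(2)(96485)(+2.54) = -490,144 J = -490.1 kJ.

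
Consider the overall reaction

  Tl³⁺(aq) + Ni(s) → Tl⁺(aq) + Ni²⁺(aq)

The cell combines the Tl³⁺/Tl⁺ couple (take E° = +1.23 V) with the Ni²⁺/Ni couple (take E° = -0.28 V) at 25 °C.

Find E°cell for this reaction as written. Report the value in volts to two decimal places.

The Tl³⁺/Tl⁺ couple has the higher reduction potential, so it is the cathode; Ni²⁺/Ni is oxidised at the anode.
E°cell = E°(cathode) − E°(anode) = (+1.23) − (-0.28) = +1.51 V.

+1.51 V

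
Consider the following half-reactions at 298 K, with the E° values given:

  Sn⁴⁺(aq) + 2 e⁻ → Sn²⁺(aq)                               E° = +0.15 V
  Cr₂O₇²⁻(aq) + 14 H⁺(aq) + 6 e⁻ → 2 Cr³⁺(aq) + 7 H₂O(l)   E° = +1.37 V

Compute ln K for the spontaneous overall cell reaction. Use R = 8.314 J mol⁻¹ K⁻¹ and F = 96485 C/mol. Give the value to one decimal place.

285.1

Cathode: Cr₂O₇²⁻/Cr³⁺; anode: Sn⁴⁺/Sn²⁺. E°cell = (+1.37) − (+0.15) = +1.22 V, with n = 6.
ΔG° = −nFE° = −RT ln K, so ln K = nFE°/(RT) = (6)(96485)(+1.22) / ((8.314)(298)) = 285.065.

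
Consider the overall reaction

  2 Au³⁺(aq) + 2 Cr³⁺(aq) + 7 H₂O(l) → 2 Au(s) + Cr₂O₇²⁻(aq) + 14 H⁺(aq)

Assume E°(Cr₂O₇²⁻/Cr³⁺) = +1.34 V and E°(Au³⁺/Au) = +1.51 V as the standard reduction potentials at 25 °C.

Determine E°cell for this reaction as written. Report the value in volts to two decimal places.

The Au³⁺/Au couple has the higher reduction potential, so it is the cathode; Cr₂O₇²⁻/Cr³⁺ is oxidised at the anode.
E°cell = E°(cathode) − E°(anode) = (+1.51) − (+1.34) = +0.17 V.
Since E°cell > 0, the reaction is spontaneous under standard conditions.

+0.17 V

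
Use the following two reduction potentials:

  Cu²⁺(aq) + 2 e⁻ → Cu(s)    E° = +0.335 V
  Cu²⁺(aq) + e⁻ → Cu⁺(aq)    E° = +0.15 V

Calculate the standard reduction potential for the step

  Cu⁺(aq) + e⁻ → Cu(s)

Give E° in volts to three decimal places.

+0.520 V

Sequential free energies add, so n₃E°₃ = n₁E°₁ + n₂E°₂.
With n₃ = 2, and the known step contributing 1×(+0.15) V, the unknown satisfies 1·E° = 2×(+0.335) − 1×(+0.15) = +0.520.
E° = +0.520 / 1 = +0.520 V.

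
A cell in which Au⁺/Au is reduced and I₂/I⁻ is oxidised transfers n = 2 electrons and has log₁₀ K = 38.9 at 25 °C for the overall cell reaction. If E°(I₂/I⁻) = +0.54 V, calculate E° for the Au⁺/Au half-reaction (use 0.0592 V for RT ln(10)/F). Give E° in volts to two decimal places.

+1.69 V

E°cell = (0.0592/n)·log K = (0.0592/2)(38.9) = +1.151 V.
Since Au⁺/Au is the cathode and I₂/I⁻ the anode, E°cell = E°(Au⁺/Au) − E°(I₂/I⁻).
So E°(Au⁺/Au) = E°cell + E°(I₂/I⁻) = +1.151 + (+0.54) = +1.69 V.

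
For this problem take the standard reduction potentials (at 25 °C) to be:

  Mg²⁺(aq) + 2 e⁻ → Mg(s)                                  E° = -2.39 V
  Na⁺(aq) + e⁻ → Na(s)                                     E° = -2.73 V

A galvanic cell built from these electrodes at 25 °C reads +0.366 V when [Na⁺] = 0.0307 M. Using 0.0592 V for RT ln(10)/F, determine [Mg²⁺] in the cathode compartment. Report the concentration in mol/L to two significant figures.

Mg²⁺/Mg is the cathode, Na⁺/Na the anode: E°cell = +0.34 V, n = 2.
Overall reaction: Mg²⁺(aq) + 2 Na(s) → Mg(s) + 2 Na⁺(aq); Q = [Na⁺]^2/[Mg²⁺]^1.
From E = E° − (0.0592/n) log Q: log Q = (E° − E)·n/0.0592 = (+0.34 − (+0.366))·2/0.0592 = -0.8784.
So 1·log[Mg²⁺] = 2·log(0.0307) − log Q = -3.0257 − (-0.8784) = -2.1473; [Mg²⁺] = 10^(-2.1473) ≈ 0.0071 M.

0.0071 M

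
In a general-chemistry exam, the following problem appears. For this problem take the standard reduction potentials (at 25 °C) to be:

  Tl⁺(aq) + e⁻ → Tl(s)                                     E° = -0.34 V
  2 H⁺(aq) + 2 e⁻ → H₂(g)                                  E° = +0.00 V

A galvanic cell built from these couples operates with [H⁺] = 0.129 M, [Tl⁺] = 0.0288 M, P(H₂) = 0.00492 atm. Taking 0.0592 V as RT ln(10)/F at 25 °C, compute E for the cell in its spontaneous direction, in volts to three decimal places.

H⁺/H₂ is the cathode (higher E°), Tl⁺/Tl the anode: E°cell = +0.00 − (-0.34) = +0.34 V, n = 2.
Overall: 2 H⁺(aq) + 2 Tl(s) → H₂(g) + 2 Tl⁺(aq)
Q = P(H₂)·[Tl⁺]^2 / ([H⁺]^2); log Q = -3.610.
E = E° − (0.0592/n) log Q = +0.34 − (0.0592/2)(-3.610) = +0.447 V.

+0.447 V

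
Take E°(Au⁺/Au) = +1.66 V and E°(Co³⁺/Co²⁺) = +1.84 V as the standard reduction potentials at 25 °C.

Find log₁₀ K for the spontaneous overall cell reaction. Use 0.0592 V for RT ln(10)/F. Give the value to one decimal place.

Cathode: Co³⁺/Co²⁺; anode: Au⁺/Au. E°cell = +0.18 V, n = 1.
log K = nE°cell / 0.0592 = (1)(+0.18) / 0.0592 = 3.0.

3.0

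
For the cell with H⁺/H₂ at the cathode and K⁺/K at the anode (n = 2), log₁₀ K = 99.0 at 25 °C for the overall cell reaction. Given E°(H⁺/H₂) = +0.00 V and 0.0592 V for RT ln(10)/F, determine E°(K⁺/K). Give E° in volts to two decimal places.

-2.93 V

E°cell = (0.0592/n)·log K = (0.0592/2)(99.0) = +2.930 V.
Since H⁺/H₂ is the cathode and K⁺/K the anode, E°cell = E°(H⁺/H₂) − E°(K⁺/K).
So E°(K⁺/K) = E°(H⁺/H₂) − E°cell = (+0.00) − (+2.930) = -2.93 V.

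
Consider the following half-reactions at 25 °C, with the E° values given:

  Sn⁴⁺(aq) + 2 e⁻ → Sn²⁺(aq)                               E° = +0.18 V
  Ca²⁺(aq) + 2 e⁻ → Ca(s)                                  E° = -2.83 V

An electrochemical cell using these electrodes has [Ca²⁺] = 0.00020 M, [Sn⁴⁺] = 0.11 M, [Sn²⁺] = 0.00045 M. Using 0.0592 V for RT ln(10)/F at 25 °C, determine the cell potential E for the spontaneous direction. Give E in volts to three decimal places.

+3.190 V

Sn⁴⁺/Sn²⁺ is the cathode (higher E°), Ca²⁺/Ca the anode: E°cell = +0.18 − (-2.83) = +3.01 V, n = 2.
Overall: Sn⁴⁺(aq) + Ca(s) → Sn²⁺(aq) + Ca²⁺(aq)
Q = [Sn²⁺]·[Ca²⁺] / ([Sn⁴⁺]); log Q = -6.087.
E = E° − (0.0592/n) log Q = +3.01 − (0.0592/2)(-6.087) = +3.190 V.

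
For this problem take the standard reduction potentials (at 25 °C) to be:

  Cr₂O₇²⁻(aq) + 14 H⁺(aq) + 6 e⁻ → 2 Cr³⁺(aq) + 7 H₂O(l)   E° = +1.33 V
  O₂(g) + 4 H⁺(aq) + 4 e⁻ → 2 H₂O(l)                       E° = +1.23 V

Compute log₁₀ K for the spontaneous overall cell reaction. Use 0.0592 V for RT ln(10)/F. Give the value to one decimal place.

Cathode: Cr₂O₇²⁻/Cr³⁺; anode: O₂/H₂O. E°cell = +0.10 V, n = 12.
log K = nE°cell / 0.0592 = (12)(+0.10) / 0.0592 = 20.3.

20.3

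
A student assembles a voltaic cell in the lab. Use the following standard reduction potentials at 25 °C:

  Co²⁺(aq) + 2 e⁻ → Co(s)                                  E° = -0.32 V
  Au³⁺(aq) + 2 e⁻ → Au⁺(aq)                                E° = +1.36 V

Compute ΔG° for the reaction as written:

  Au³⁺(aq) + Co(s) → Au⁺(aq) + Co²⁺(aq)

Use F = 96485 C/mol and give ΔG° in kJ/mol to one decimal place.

As written, Au³⁺/Au⁺ is reduced (cathode) and Co²⁺/Co is oxidised (anode), so E°cell = (+1.36) − (-0.32) = +1.68 V.
Balancing electrons gives n = 2.
ΔG° = −nFE° = −(2)(96485)(+1.68) = -324,190 J = -324.2 kJ/mol.

-324.2 kJ/mol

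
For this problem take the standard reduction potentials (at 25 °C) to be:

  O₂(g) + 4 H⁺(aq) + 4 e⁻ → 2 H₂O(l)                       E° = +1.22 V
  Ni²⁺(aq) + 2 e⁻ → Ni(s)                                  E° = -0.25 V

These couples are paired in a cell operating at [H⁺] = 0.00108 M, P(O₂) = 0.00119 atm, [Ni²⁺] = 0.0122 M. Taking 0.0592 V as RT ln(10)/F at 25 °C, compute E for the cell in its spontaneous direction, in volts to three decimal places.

O₂/H₂O is the cathode (higher E°), Ni²⁺/Ni the anode: E°cell = +1.22 − (-0.25) = +1.47 V, n = 4.
Overall: O₂(g) + 4 H⁺(aq) + 2 Ni(s) → 2 H₂O(l) + 2 Ni²⁺(aq)
Q = [Ni²⁺]^2 / (P(O₂)·[H⁺]^4); log Q = 10.963.
E = E° − (0.0592/n) log Q = +1.47 − (0.0592/4)(10.963) = +1.308 V.

+1.308 V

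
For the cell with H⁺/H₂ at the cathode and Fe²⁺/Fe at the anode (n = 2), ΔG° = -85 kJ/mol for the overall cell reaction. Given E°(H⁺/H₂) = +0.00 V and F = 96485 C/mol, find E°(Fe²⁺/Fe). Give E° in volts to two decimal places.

-0.44 V

E°cell = −ΔG°/(nF) = −(-85×10³)/((2)(96485)) = +0.440 V.
Since H⁺/H₂ is the cathode and Fe²⁺/Fe the anode, E°cell = E°(H⁺/H₂) − E°(Fe²⁺/Fe).
So E°(Fe²⁺/Fe) = E°(H⁺/H₂) − E°cell = (+0.00) − (+0.440) = -0.44 V.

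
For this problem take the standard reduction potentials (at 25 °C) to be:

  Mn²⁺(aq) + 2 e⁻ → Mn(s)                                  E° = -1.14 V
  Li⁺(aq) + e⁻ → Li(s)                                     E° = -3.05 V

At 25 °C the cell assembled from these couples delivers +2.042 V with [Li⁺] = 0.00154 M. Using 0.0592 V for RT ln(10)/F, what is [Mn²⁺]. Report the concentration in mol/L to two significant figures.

Mn²⁺/Mn is the cathode, Li⁺/Li the anode: E°cell = +1.91 V, n = 2.
Overall reaction: Mn²⁺(aq) + 2 Li(s) → Mn(s) + 2 Li⁺(aq); Q = [Li⁺]^2/[Mn²⁺]^1.
From E = E° − (0.0592/n) log Q: log Q = (E° − E)·n/0.0592 = (+1.91 − (+2.042))·2/0.0592 = -4.4595.
So 1·log[Mn²⁺] = 2·log(0.00154) − log Q = -5.6250 − (-4.4595) = -1.1655; [Mn²⁺] = 10^(-1.1655) ≈ 0.068 M.

0.068 M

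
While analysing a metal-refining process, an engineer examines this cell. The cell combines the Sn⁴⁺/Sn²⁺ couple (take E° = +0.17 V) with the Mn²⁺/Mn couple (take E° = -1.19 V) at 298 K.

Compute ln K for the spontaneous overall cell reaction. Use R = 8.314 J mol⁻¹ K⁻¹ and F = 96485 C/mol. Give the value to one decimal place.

Cathode: Sn⁴⁺/Sn²⁺; anode: Mn²⁺/Mn. E°cell = (+0.17) − (-1.19) = +1.36 V, with n = 2.
ΔG° = −nFE° = −RT ln K, so ln K = nFE°/(RT) = (2)(96485)(+1.36) / ((8.314)(298)) = 105.926.

105.9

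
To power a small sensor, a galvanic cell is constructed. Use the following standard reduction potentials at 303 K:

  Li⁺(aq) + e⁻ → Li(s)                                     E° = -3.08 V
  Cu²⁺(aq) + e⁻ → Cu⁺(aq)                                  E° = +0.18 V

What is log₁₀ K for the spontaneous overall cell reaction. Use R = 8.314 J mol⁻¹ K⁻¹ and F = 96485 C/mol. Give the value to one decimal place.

54.2

Cathode: Cu²⁺/Cu⁺; anode: Li⁺/Li. E°cell = (+0.18) − (-3.08) = +3.26 V, with n = 1.
ΔG° = −nFE° = −RT ln K, so ln K = nFE°/(RT) = (1)(96485)(+3.26) / ((8.314)(303)) = 124.860.
log₁₀ K = 124.860 / ln 10 = 54.2.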